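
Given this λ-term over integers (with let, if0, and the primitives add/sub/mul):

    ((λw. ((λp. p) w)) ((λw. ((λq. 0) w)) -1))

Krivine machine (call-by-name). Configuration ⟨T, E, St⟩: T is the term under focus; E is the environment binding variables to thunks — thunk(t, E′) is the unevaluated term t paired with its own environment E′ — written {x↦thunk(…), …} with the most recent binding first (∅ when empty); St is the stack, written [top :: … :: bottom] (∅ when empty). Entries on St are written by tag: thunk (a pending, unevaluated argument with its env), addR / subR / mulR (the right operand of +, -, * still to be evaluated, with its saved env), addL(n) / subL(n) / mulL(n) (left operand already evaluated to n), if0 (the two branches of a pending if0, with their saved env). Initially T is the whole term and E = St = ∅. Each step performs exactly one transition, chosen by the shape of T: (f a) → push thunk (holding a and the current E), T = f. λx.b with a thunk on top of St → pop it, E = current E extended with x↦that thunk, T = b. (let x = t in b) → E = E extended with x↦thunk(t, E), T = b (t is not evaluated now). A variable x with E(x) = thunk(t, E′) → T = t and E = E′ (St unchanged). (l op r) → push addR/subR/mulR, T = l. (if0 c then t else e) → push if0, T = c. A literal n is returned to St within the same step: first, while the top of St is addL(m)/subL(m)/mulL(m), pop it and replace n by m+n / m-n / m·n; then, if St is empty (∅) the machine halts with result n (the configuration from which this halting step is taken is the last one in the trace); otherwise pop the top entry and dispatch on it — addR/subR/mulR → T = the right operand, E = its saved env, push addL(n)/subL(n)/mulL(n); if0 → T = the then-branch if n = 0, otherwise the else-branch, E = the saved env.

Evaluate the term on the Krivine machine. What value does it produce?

t=0: ⟨T=((λw. ((λp. p) w)) ((λw. ((λq. 0) w)) -1)); E=∅; St=∅⟩
t=1: ⟨T=(λw. ((λp. p) w)); E=∅; St=[thunk]⟩
t=2: ⟨T=((λp. p) w); E={w↦thunk(((λw. ((λq. 0) w)) -1), ∅)}; St=∅⟩
t=3: ⟨T=(λp. p); E={w↦thunk(((λw. ((λq. 0) w)) -1), ∅)}; St=[thunk]⟩
t=4: ⟨T=p; E={p↦thunk(w, {w↦thunk(((λw. ((λq. 0) w)) -1), ∅)}), w↦thunk(((λw. ((λq. 0) w)) -1), ∅)}; St=∅⟩
t=5: ⟨T=w; E={w↦thunk(((λw. ((λq. 0) w)) -1), ∅)}; St=∅⟩
t=6: ⟨T=((λw. ((λq. 0) w)) -1); E=∅; St=∅⟩
t=7: ⟨T=(λw. ((λq. 0) w)); E=∅; St=[thunk]⟩
t=8: ⟨T=((λq. 0) w); E={w↦thunk(-1, ∅)}; St=∅⟩
t=9: ⟨T=(λq. 0); E={w↦thunk(-1, ∅)}; St=[thunk]⟩
t=10: ⟨T=0; E={q↦thunk(w, {w↦thunk(-1, ∅)}), w↦thunk(-1, ∅)}; St=∅⟩
→ final value 0

Answer: 0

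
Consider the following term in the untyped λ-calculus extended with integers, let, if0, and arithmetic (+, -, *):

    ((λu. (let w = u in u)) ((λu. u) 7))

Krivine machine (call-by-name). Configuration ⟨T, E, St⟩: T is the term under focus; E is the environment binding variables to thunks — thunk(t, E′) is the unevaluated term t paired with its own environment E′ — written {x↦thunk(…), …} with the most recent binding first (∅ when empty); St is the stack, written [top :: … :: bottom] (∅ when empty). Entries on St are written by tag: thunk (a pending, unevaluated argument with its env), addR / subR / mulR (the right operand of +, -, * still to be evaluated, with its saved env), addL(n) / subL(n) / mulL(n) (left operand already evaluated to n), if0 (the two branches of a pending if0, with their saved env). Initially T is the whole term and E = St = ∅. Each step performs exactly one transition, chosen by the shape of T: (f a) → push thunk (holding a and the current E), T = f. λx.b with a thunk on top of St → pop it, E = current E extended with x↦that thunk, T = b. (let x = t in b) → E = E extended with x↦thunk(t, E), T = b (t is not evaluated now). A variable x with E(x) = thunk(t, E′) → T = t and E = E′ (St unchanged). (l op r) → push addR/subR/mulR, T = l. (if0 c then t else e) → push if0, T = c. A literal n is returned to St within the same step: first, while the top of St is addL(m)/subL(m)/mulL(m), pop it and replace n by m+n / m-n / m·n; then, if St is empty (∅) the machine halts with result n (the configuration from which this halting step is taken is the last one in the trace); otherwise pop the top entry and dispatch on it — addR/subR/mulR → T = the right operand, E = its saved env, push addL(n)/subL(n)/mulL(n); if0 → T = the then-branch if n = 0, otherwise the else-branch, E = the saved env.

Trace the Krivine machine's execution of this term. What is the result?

Answer: 7

Machine steps:
0. <T=((λu. (let w = u in u)) ((λu. u) 7)), E=∅, St=∅>
1. <T=(λu. (let w = u in u)), E=∅, St=[thunk]>
2. <T=(let w = u in u), E={u↦thunk(((λu. u) 7), ∅)}, St=∅>
3. <T=u, E={w↦thunk(u, {u↦thunk(((λu. u) 7), ∅)}), u↦thunk(((λu. u) 7), ∅)}, St=∅>
4. <T=((λu. u) 7), E=∅, St=∅>
5. <T=(λu. u), E=∅, St=[thunk]>
6. <T=u, E={u↦thunk(7, ∅)}, St=∅>
7. <T=7, E=∅, St=∅>
→ final value 7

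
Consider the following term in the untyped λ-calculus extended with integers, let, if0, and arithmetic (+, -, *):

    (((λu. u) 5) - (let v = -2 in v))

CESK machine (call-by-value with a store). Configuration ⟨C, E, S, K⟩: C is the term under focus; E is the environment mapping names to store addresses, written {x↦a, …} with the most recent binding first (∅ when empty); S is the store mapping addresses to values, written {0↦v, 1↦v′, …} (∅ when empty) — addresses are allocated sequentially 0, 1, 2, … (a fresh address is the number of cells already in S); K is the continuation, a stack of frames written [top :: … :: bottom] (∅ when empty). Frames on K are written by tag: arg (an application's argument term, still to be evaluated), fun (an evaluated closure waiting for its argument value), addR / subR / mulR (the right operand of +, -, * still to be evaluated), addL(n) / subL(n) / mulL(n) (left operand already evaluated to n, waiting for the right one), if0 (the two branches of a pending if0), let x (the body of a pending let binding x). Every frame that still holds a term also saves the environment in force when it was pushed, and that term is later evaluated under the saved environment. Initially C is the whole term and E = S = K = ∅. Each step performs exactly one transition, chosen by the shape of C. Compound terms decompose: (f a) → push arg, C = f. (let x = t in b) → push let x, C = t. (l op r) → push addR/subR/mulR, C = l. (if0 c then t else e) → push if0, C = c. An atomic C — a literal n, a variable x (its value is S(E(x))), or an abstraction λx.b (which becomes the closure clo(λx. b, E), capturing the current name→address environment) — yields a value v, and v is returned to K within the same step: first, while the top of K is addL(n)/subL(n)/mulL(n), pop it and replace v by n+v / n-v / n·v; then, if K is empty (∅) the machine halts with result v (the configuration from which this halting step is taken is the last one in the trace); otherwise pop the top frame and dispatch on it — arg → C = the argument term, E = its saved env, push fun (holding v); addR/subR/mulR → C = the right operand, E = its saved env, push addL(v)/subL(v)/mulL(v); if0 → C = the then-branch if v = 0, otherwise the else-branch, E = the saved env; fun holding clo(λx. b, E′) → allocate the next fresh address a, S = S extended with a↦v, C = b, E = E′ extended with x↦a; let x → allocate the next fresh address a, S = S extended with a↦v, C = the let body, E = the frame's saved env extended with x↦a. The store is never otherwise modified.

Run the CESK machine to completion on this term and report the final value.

Answer: 7

Derivation:
step 0: [C=(((λu. u) 5) - (let v = -2 in v)) | E=∅ | S=∅ | K=∅]
step 1: [C=((λu. u) 5) | E=∅ | S=∅ | K=[subR]]
step 2: [C=(λu. u) | E=∅ | S=∅ | K=[arg :: subR]]
step 3: [C=5 | E=∅ | S=∅ | K=[fun :: subR]]
step 4: [C=u | E={u↦0} | S={0↦5} | K=[subR]]
step 5: [C=(let v = -2 in v) | E=∅ | S={0↦5} | K=[subL(5)]]
step 6: [C=-2 | E=∅ | S={0↦5} | K=[let v :: subL(5)]]
step 7: [C=v | E={v↦1} | S={0↦5, 1↦-2} | K=[subL(5)]]
→ final value 7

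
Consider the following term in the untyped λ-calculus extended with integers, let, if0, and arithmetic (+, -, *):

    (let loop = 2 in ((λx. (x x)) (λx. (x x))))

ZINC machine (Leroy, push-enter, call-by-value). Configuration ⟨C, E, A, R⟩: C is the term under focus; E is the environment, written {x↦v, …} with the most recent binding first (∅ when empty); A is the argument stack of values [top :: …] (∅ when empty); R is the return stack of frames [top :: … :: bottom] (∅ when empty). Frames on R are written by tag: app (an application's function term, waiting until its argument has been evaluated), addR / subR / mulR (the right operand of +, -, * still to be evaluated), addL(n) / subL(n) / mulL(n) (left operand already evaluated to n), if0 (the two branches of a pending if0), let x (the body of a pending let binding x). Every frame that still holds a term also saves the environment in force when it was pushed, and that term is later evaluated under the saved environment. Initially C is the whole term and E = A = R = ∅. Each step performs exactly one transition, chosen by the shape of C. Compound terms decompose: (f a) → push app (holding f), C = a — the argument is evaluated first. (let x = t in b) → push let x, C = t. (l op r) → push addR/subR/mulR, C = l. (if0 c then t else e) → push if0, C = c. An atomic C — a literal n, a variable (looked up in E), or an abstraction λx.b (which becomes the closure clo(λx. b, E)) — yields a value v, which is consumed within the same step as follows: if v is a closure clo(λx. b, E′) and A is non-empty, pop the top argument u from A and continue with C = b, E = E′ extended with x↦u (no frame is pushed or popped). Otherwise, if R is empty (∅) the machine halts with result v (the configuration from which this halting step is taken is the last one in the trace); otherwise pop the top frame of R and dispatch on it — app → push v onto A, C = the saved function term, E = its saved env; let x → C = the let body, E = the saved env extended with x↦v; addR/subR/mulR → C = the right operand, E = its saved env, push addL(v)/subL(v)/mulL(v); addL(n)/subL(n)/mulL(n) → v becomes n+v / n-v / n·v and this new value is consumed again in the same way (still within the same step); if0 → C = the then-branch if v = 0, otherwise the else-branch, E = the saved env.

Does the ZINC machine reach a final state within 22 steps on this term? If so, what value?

Answer: DIVERGES (no final state within 22 steps)

Derivation:
t=0: [C=(let loop = 2 in ((λx. (x x)) (λx. (x x)))) | E=∅ | A=∅ | R=∅]
t=1: [C=2 | E=∅ | A=∅ | R=[let loop]]
t=2: [C=((λx. (x x)) (λx. (x x))) | E={loop↦2} | A=∅ | R=∅]
t=3: [C=(λx. (x x)) | E={loop↦2} | A=∅ | R=[app]]
t=4: [C=(λx. (x x)) | E={loop↦2} | A=[clo(λx. (x x), {loop↦2})] | R=∅]
t=5: [C=(x x) | E={x↦clo(λx. (x x), {loop↦2}), loop↦2} | A=∅ | R=∅]
t=6: [C=x | E={x↦clo(λx. (x x), {loop↦2}), loop↦2} | A=∅ | R=[app]]
t=7: [C=x | E={x↦clo(λx. (x x), {loop↦2}), loop↦2} | A=[clo(λx. (x x), {loop↦2})] | R=∅]
… configuration repeats with period 3 (steps 5–7 recur indefinitely) …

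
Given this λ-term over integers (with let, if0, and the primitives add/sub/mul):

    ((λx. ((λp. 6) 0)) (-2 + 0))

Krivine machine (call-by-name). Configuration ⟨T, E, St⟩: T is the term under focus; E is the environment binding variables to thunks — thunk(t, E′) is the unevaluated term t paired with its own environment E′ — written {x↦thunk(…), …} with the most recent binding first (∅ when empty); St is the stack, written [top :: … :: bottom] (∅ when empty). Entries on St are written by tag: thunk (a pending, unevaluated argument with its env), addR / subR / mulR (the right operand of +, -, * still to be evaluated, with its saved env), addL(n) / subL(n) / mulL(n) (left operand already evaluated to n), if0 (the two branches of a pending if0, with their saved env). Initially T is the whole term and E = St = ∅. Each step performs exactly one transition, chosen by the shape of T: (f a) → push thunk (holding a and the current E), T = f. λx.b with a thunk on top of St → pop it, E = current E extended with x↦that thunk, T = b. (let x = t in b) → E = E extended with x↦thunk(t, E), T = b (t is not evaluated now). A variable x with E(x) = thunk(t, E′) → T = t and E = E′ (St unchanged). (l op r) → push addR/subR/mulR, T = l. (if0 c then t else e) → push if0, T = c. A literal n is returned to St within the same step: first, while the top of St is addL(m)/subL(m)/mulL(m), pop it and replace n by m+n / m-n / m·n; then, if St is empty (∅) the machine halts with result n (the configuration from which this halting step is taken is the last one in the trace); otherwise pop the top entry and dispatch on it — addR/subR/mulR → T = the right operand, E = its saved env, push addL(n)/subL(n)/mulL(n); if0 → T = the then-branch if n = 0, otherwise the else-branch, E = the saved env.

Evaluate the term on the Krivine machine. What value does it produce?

t=0: [T=((λx. ((λp. 6) 0)) (-2 + 0)) | E=∅ | St=∅]
t=1: [T=(λx. ((λp. 6) 0)) | E=∅ | St=[thunk]]
t=2: [T=((λp. 6) 0) | E={x↦thunk((-2 + 0), ∅)} | St=∅]
t=3: [T=(λp. 6) | E={x↦thunk((-2 + 0), ∅)} | St=[thunk]]
t=4: [T=6 | E={p↦thunk(0, {x↦thunk((-2 + 0), ∅)}), x↦thunk((-2 + 0), ∅)} | St=∅]
→ final value 6

Answer: 6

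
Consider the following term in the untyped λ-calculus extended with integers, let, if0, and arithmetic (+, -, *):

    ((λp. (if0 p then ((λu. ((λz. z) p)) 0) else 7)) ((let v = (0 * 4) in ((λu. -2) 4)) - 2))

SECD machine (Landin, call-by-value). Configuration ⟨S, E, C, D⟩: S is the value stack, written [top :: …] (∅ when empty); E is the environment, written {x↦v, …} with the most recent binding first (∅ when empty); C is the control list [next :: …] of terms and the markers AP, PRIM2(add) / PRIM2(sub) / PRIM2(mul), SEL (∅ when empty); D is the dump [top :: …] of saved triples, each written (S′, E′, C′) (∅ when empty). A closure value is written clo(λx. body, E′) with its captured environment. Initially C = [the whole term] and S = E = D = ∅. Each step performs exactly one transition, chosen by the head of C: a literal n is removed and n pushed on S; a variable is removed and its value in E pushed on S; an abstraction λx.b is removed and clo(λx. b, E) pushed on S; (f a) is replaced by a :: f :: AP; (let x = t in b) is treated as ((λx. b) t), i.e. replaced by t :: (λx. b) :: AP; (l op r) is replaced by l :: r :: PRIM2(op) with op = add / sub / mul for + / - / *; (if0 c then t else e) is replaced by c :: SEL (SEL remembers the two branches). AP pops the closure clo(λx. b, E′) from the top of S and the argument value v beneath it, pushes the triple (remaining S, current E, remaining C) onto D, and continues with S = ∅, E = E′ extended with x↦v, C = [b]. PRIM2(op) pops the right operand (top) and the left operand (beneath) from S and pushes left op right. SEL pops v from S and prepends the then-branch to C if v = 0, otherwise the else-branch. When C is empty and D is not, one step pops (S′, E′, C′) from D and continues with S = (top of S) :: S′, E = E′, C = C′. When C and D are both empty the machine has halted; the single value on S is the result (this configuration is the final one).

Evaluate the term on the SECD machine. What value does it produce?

[0] <S=∅, E=∅, C=[((λp. (if0 p then ((λu. ((λz. z) p)) 0) else 7)) ((let v = (0 * 4) in ((λu. -2) 4)) - 2))], D=∅>
[1] <S=∅, E=∅, C=[((let v = (0 * 4) in ((λu. -2) 4)) - 2) :: (λp. (if0 p then ((λu. ((λz. z) p)) 0) else 7)) :: AP], D=∅>
[2] <S=∅, E=∅, C=[(let v = (0 * 4) in ((λu. -2) 4)) :: 2 :: PRIM2(sub) :: (λp. (if0 p then ((λu. ((λz. z) p)) 0) else 7)) :: AP], D=∅>
[3] <S=∅, E=∅, C=[(0 * 4) :: (λv. ((λu. -2) 4)) :: AP :: 2 :: PRIM2(sub) :: (λp. (if0 p then ((λu. ((λz. z) p)) 0) else 7)) :: AP], D=∅>
[4] <S=∅, E=∅, C=[0 :: 4 :: PRIM2(mul) :: (λv. ((λu. -2) 4)) :: AP :: 2 :: PRIM2(sub) :: (λp. (if0 p then ((λu. ((λz. z) p)) 0) else 7)) :: AP], D=∅>
[5] <S=[0], E=∅, C=[4 :: PRIM2(mul) :: (λv. ((λu. -2) 4)) :: AP :: 2 :: PRIM2(sub) :: (λp. (if0 p then ((λu. ((λz. z) p)) 0) else 7)) :: AP], D=∅>
[6] <S=[4 :: 0], E=∅, C=[PRIM2(mul) :: (λv. ((λu. -2) 4)) :: AP :: 2 :: PRIM2(sub) :: (λp. (if0 p then ((λu. ((λz. z) p)) 0) else 7)) :: AP], D=∅>
[7] <S=[0], E=∅, C=[(λv. ((λu. -2) 4)) :: AP :: 2 :: PRIM2(sub) :: (λp. (if0 p then ((λu. ((λz. z) p)) 0) else 7)) :: AP], D=∅>
[8] <S=[clo(λv. ((λu. -2) 4), ∅) :: 0], E=∅, C=[AP :: 2 :: PRIM2(sub) :: (λp. (if0 p then ((λu. ((λz. z) p)) 0) else 7)) :: AP], D=∅>
[9] <S=∅, E={v↦0}, C=[((λu. -2) 4)], D=[(∅, ∅, [2 :: PRIM2(sub) :: (λp. (if0 p then ((λu. ((λz. z) p)) 0) else 7)) :: AP])]>
[10] <S=∅, E={v↦0}, C=[4 :: (λu. -2) :: AP], D=[(∅, ∅, [2 :: PRIM2(sub) :: (λp. (if0 p then ((λu. ((λz. z) p)) 0) else 7)) :: AP])]>
[11] <S=[4], E={v↦0}, C=[(λu. -2) :: AP], D=[(∅, ∅, [2 :: PRIM2(sub) :: (λp. (if0 p then ((λu. ((λz. z) p)) 0) else 7)) :: AP])]>
[12] <S=[clo(λu. -2, {v↦0}) :: 4], E={v↦0}, C=[AP], D=[(∅, ∅, [2 :: PRIM2(sub) :: (λp. (if0 p then ((λu. ((λz. z) p)) 0) else 7)) :: AP])]>
[13] <S=∅, E={u↦4, v↦0}, C=[-2], D=[(∅, {v↦0}, ∅) :: (∅, ∅, [2 :: PRIM2(sub) :: (λp. (if0 p then ((λu. ((λz. z) p)) 0) else 7)) :: AP])]>
[14] <S=[-2], E={u↦4, v↦0}, C=∅, D=[(∅, {v↦0}, ∅) :: (∅, ∅, [2 :: PRIM2(sub) :: (λp. (if0 p then ((λu. ((λz. z) p)) 0) else 7)) :: AP])]>
[15] <S=[-2], E={v↦0}, C=∅, D=[(∅, ∅, [2 :: PRIM2(sub) :: (λp. (if0 p then ((λu. ((λz. z) p)) 0) else 7)) :: AP])]>
[16] <S=[-2], E=∅, C=[2 :: PRIM2(sub) :: (λp. (if0 p then ((λu. ((λz. z) p)) 0) else 7)) :: AP], D=∅>
[17] <S=[2 :: -2], E=∅, C=[PRIM2(sub) :: (λp. (if0 p then ((λu. ((λz. z) p)) 0) else 7)) :: AP], D=∅>
[18] <S=[-4], E=∅, C=[(λp. (if0 p then ((λu. ((λz. z) p)) 0) else 7)) :: AP], D=∅>
[19] <S=[clo(λp. (if0 p then ((λu. ((λz. z) p)) 0) else 7), ∅) :: -4], E=∅, C=[AP], D=∅>
[20] <S=∅, E={p↦-4}, C=[(if0 p then ((λu. ((λz. z) p)) 0) else 7)], D=[(∅, ∅, ∅)]>
[21] <S=∅, E={p↦-4}, C=[p :: SEL], D=[(∅, ∅, ∅)]>
[22] <S=[-4], E={p↦-4}, C=[SEL], D=[(∅, ∅, ∅)]>
[23] <S=∅, E={p↦-4}, C=[7], D=[(∅, ∅, ∅)]>
[24] <S=[7], E={p↦-4}, C=∅, D=[(∅, ∅, ∅)]>
[25] <S=[7], E=∅, C=∅, D=∅>
→ final value 7

Answer: 7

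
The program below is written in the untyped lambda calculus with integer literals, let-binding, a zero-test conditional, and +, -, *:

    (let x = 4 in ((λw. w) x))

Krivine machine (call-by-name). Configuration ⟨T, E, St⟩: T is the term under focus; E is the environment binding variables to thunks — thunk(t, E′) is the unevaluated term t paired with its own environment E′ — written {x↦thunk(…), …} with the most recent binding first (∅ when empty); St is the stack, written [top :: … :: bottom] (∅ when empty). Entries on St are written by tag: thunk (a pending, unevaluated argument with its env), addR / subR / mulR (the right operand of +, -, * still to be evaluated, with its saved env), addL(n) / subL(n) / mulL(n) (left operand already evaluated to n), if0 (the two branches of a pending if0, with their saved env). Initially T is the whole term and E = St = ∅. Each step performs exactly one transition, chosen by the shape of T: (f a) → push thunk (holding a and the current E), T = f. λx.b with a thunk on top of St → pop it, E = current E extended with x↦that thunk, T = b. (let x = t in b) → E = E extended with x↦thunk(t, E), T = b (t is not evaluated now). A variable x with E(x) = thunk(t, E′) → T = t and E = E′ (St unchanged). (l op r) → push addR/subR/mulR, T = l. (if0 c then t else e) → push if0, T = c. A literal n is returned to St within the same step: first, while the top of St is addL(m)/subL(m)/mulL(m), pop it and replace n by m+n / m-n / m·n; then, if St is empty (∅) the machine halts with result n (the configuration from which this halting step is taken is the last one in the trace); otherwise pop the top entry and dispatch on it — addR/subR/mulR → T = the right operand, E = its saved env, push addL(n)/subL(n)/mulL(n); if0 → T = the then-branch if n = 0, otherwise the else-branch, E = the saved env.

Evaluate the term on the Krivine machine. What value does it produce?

t=0: [T=(let x = 4 in ((λw. w) x)) | E=∅ | St=∅]
t=1: [T=((λw. w) x) | E={x↦thunk(4, ∅)} | St=∅]
t=2: [T=(λw. w) | E={x↦thunk(4, ∅)} | St=[thunk]]
t=3: [T=w | E={w↦thunk(x, {x↦thunk(4, ∅)}), x↦thunk(4, ∅)} | St=∅]
t=4: [T=x | E={x↦thunk(4, ∅)} | St=∅]
t=5: [T=4 | E=∅ | St=∅]
→ final value 4

Answer: 4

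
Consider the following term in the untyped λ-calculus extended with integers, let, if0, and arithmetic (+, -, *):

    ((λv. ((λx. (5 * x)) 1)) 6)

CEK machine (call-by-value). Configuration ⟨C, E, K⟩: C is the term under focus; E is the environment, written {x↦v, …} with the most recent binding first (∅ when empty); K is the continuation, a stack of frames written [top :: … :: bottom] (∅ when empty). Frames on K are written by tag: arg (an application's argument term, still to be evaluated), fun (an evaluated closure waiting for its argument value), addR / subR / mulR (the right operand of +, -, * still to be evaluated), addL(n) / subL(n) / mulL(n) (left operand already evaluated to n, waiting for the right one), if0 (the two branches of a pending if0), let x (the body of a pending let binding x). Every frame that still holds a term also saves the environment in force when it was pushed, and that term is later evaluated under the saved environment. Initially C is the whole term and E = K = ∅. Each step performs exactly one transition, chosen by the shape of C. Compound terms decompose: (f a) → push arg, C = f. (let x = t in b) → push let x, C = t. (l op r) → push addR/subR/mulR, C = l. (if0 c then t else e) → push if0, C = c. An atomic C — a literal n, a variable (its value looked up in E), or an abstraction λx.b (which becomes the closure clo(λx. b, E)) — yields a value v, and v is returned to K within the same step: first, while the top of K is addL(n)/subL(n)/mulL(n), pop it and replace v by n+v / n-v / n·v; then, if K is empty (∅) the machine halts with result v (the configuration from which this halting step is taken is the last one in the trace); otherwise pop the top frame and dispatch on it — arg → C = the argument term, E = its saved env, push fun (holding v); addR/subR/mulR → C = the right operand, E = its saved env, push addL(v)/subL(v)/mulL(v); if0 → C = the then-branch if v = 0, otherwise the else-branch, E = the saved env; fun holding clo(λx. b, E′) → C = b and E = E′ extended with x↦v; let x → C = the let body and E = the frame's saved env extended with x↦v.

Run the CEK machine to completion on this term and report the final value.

Answer: 5

Machine steps:
[0] ⟨C=((λv. ((λx. (5 * x)) 1)) 6); E=∅; K=∅⟩
[1] ⟨C=(λv. ((λx. (5 * x)) 1)); E=∅; K=[arg]⟩
[2] ⟨C=6; E=∅; K=[fun]⟩
[3] ⟨C=((λx. (5 * x)) 1); E={v↦6}; K=∅⟩
[4] ⟨C=(λx. (5 * x)); E={v↦6}; K=[arg]⟩
[5] ⟨C=1; E={v↦6}; K=[fun]⟩
[6] ⟨C=(5 * x); E={x↦1, v↦6}; K=∅⟩
[7] ⟨C=5; E={x↦1, v↦6}; K=[mulR]⟩
[8] ⟨C=x; E={x↦1, v↦6}; K=[mulL(5)]⟩
→ final value 5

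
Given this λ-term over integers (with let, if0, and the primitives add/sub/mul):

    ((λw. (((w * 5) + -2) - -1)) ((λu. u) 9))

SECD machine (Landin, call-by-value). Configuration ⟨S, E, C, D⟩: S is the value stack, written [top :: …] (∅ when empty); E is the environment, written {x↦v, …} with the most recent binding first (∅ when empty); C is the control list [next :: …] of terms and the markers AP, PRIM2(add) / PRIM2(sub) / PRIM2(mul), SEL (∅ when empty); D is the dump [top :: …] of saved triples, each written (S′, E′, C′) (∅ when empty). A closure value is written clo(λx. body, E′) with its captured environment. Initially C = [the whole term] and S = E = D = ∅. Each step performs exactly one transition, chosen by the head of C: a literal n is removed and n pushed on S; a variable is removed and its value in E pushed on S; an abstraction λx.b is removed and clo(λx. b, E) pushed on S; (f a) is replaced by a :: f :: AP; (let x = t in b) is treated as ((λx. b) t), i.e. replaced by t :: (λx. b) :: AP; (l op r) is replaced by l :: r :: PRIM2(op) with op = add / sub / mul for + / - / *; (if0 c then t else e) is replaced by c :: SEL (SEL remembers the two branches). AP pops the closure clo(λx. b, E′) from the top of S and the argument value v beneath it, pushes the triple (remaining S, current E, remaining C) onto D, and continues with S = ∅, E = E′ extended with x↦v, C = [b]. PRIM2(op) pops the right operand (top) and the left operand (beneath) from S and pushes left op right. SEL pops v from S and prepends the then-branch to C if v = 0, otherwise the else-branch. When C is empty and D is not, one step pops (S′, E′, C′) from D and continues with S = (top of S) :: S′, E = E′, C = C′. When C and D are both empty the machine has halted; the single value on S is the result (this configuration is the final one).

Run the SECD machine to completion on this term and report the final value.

Answer: 44

Machine steps:
step 0: [S=∅ | E=∅ | C=[((λw. (((w * 5) + -2) - -1)) ((λu. u) 9))] | D=∅]
step 1: [S=∅ | E=∅ | C=[((λu. u) 9) :: (λw. (((w * 5) + -2) - -1)) :: AP] | D=∅]
step 2: [S=∅ | E=∅ | C=[9 :: (λu. u) :: AP :: (λw. (((w * 5) + -2) - -1)) :: AP] | D=∅]
step 3: [S=[9] | E=∅ | C=[(λu. u) :: AP :: (λw. (((w * 5) + -2) - -1)) :: AP] | D=∅]
step 4: [S=[clo(λu. u, ∅) :: 9] | E=∅ | C=[AP :: (λw. (((w * 5) + -2) - -1)) :: AP] | D=∅]
step 5: [S=∅ | E={u↦9} | C=[u] | D=[(∅, ∅, [(λw. (((w * 5) + -2) - -1)) :: AP])]]
step 6: [S=[9] | E={u↦9} | C=∅ | D=[(∅, ∅, [(λw. (((w * 5) + -2) - -1)) :: AP])]]
step 7: [S=[9] | E=∅ | C=[(λw. (((w * 5) + -2) - -1)) :: AP] | D=∅]
step 8: [S=[clo(λw. (((w * 5) + -2) - -1), ∅) :: 9] | E=∅ | C=[AP] | D=∅]
step 9: [S=∅ | E={w↦9} | C=[(((w * 5) + -2) - -1)] | D=[(∅, ∅, ∅)]]
step 10: [S=∅ | E={w↦9} | C=[((w * 5) + -2) :: -1 :: PRIM2(sub)] | D=[(∅, ∅, ∅)]]
step 11: [S=∅ | E={w↦9} | C=[(w * 5) :: -2 :: PRIM2(add) :: -1 :: PRIM2(sub)] | D=[(∅, ∅, ∅)]]
step 12: [S=∅ | E={w↦9} | C=[w :: 5 :: PRIM2(mul) :: -2 :: PRIM2(add) :: -1 :: PRIM2(sub)] | D=[(∅, ∅, ∅)]]
step 13: [S=[9] | E={w↦9} | C=[5 :: PRIM2(mul) :: -2 :: PRIM2(add) :: -1 :: PRIM2(sub)] | D=[(∅, ∅, ∅)]]
step 14: [S=[5 :: 9] | E={w↦9} | C=[PRIM2(mul) :: -2 :: PRIM2(add) :: -1 :: PRIM2(sub)] | D=[(∅, ∅, ∅)]]
step 15: [S=[45] | E={w↦9} | C=[-2 :: PRIM2(add) :: -1 :: PRIM2(sub)] | D=[(∅, ∅, ∅)]]
step 16: [S=[-2 :: 45] | E={w↦9} | C=[PRIM2(add) :: -1 :: PRIM2(sub)] | D=[(∅, ∅, ∅)]]
step 17: [S=[43] | E={w↦9} | C=[-1 :: PRIM2(sub)] | D=[(∅, ∅, ∅)]]
step 18: [S=[-1 :: 43] | E={w↦9} | C=[PRIM2(sub)] | D=[(∅, ∅, ∅)]]
step 19: [S=[44] | E={w↦9} | C=∅ | D=[(∅, ∅, ∅)]]
step 20: [S=[44] | E=∅ | C=∅ | D=∅]
→ final value 44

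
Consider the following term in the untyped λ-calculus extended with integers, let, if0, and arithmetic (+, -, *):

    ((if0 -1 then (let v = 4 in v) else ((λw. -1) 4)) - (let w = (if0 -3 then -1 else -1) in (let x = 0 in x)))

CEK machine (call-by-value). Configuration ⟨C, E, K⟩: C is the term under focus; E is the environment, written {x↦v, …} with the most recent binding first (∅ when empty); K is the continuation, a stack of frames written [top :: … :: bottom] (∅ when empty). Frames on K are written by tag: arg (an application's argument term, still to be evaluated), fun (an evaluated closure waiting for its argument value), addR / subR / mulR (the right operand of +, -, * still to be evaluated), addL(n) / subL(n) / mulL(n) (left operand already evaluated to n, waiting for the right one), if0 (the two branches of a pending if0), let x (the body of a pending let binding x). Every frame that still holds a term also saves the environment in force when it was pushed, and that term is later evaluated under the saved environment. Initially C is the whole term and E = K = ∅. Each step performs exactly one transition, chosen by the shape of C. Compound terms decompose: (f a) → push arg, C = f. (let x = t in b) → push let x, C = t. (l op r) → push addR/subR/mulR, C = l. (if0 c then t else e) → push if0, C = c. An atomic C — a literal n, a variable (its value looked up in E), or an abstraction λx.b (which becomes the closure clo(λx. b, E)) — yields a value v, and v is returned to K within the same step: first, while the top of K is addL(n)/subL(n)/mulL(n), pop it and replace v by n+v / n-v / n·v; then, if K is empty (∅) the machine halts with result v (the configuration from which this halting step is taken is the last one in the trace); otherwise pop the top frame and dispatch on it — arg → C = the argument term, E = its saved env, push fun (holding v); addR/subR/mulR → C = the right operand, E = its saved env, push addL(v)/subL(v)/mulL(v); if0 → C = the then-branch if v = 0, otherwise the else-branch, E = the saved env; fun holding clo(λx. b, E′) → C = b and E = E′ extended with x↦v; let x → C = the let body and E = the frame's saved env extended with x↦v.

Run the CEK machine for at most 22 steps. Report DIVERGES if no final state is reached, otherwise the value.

t=0: [C=((if0 -1 then (let v = 4 in v) else ((λw. -1) 4)) - (let w = (if0 -3 then -1 else -1) in (let x = 0 in x))) | E=∅ | K=∅]
t=1: [C=(if0 -1 then (let v = 4 in v) else ((λw. -1) 4)) | E=∅ | K=[subR]]
t=2: [C=-1 | E=∅ | K=[if0 :: subR]]
t=3: [C=((λw. -1) 4) | E=∅ | K=[subR]]
t=4: [C=(λw. -1) | E=∅ | K=[arg :: subR]]
t=5: [C=4 | E=∅ | K=[fun :: subR]]
t=6: [C=-1 | E={w↦4} | K=[subR]]
t=7: [C=(let w = (if0 -3 then -1 else -1) in (let x = 0 in x)) | E=∅ | K=[subL(-1)]]
t=8: [C=(if0 -3 then -1 else -1) | E=∅ | K=[let w :: subL(-1)]]
t=9: [C=-3 | E=∅ | K=[if0 :: let w :: subL(-1)]]
t=10: [C=-1 | E=∅ | K=[let w :: subL(-1)]]
t=11: [C=(let x = 0 in x) | E={w↦-1} | K=[subL(-1)]]
t=12: [C=0 | E={w↦-1} | K=[let x :: subL(-1)]]
t=13: [C=x | E={x↦0, w↦-1} | K=[subL(-1)]]
→ final value -1

Answer: -1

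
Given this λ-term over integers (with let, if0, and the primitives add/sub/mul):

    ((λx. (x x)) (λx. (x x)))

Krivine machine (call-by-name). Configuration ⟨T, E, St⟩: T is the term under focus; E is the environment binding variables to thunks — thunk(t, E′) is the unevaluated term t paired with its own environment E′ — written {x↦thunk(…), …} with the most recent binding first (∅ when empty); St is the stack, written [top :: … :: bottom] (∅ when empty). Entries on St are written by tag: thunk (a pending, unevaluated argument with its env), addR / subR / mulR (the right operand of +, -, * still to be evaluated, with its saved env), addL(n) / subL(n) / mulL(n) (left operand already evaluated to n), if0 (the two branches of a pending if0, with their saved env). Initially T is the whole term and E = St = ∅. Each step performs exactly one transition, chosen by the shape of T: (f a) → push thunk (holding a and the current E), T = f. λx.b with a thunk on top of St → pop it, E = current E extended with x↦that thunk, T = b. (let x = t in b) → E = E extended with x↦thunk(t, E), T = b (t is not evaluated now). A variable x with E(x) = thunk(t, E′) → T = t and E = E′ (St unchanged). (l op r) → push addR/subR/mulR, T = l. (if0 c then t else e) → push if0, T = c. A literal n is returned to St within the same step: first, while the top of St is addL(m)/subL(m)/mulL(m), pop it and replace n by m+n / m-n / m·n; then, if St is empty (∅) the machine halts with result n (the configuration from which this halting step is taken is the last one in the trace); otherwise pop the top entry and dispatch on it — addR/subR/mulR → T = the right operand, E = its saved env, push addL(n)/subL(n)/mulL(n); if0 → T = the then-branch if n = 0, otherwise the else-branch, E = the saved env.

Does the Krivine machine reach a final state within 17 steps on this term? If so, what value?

t=0: ⟨T=((λx. (x x)) (λx. (x x))); E=∅; St=∅⟩
t=1: ⟨T=(λx. (x x)); E=∅; St=[thunk]⟩
t=2: ⟨T=(x x); E={x↦thunk((λx. (x x)), ∅)}; St=∅⟩
t=3: ⟨T=x; E={x↦thunk((λx. (x x)), ∅)}; St=[thunk]⟩
t=4: ⟨T=(λx. (x x)); E=∅; St=[thunk]⟩
t=5: ⟨T=(x x); E={x↦thunk(x, {x↦thunk((λx. (x x)), ∅)})}; St=∅⟩
t=6: ⟨T=x; E={x↦thunk(x, {x↦thunk((λx. (x x)), ∅)})}; St=[thunk]⟩
t=7: ⟨T=x; E={x↦thunk((λx. (x x)), ∅)}; St=[thunk]⟩
t=8: ⟨T=(λx. (x x)); E=∅; St=[thunk]⟩
t=9: ⟨T=(x x); E={x↦thunk(x, {x↦thunk(x, {x↦thunk((λx. (x x)), ∅)})})}; St=∅⟩
t=10: ⟨T=x; E={x↦thunk(x, {x↦thunk(x, {x↦thunk((λx. (x x)), ∅)})})}; St=[thunk]⟩
t=11: ⟨T=x; E={x↦thunk(x, {x↦thunk((λx. (x x)), ∅)})}; St=[thunk]⟩
t=12: ⟨T=x; E={x↦thunk((λx. (x x)), ∅)}; St=[thunk]⟩
t=13: ⟨T=(λx. (x x)); E=∅; St=[thunk]⟩
t=14: ⟨T=(x x); E={x↦thunk(x, {x↦thunk(x, {x↦thunk(x, {x↦thunk((λx. (x x)), ∅)})})})}; St=∅⟩
t=15: ⟨T=x; E={x↦thunk(x, {x↦thunk(x, {x↦thunk(x, {x↦thunk((λx. (x x)), ∅)})})})}; St=[thunk]⟩
t=16: ⟨T=x; E={x↦thunk(x, {x↦thunk(x, {x↦thunk((λx. (x x)), ∅)})})}; St=[thunk]⟩
t=17: ⟨T=x; E={x↦thunk(x, {x↦thunk((λx. (x x)), ∅)})}; St=[thunk]⟩
→ 17 transitions taken and the configuration is still not final: no result within 17 steps

Answer: DIVERGES (no final state within 17 steps)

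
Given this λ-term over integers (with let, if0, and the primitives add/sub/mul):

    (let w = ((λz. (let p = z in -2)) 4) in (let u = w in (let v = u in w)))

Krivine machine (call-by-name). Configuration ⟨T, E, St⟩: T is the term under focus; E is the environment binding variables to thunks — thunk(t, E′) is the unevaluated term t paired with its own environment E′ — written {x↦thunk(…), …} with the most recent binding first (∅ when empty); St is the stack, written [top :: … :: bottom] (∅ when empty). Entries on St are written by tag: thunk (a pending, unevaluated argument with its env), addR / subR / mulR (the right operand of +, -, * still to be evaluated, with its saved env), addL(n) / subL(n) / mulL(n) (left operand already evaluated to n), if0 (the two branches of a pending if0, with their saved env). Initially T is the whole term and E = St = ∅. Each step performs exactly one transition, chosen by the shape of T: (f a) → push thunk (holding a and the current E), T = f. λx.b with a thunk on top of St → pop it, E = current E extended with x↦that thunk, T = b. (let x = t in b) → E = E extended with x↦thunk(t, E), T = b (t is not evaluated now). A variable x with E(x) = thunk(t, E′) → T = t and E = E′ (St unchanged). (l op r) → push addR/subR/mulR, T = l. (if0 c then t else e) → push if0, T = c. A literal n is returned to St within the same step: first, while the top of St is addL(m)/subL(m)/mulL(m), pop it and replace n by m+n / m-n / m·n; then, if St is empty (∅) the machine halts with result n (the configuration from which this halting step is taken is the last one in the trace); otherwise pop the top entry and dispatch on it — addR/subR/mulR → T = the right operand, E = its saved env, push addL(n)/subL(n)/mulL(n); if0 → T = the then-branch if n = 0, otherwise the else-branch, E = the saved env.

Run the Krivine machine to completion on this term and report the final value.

t=0: ⟨T=(let w = ((λz. (let p = z in -2)) 4) in (let u = w in (let v = u in w))); E=∅; St=∅⟩
t=1: ⟨T=(let u = w in (let v = u in w)); E={w↦thunk(((λz. (let p = z in -2)) 4), ∅)}; St=∅⟩
t=2: ⟨T=(let v = u in w); E={u↦thunk(w, {w↦thunk(((λz. (let p = z in -2)) 4), ∅)}), w↦thunk(((λz. (let p = z in -2)) 4), ∅)}; St=∅⟩
t=3: ⟨T=w; E={v↦thunk(u, {u↦thunk(w, {w↦thunk(((λz. (let p = z in -2)) 4), ∅)}), w↦thunk(((λz. (let p = z in -2)) 4), ∅)}), u↦thunk(w, {w↦thunk(((λz. (let p = z in -2)) 4), ∅)}), w↦thunk(((λz. (let p = z in -2)) 4), ∅)}; St=∅⟩
t=4: ⟨T=((λz. (let p = z in -2)) 4); E=∅; St=∅⟩
t=5: ⟨T=(λz. (let p = z in -2)); E=∅; St=[thunk]⟩
t=6: ⟨T=(let p = z in -2); E={z↦thunk(4, ∅)}; St=∅⟩
t=7: ⟨T=-2; E={p↦thunk(z, {z↦thunk(4, ∅)}), z↦thunk(4, ∅)}; St=∅⟩
→ final value -2

Answer: -2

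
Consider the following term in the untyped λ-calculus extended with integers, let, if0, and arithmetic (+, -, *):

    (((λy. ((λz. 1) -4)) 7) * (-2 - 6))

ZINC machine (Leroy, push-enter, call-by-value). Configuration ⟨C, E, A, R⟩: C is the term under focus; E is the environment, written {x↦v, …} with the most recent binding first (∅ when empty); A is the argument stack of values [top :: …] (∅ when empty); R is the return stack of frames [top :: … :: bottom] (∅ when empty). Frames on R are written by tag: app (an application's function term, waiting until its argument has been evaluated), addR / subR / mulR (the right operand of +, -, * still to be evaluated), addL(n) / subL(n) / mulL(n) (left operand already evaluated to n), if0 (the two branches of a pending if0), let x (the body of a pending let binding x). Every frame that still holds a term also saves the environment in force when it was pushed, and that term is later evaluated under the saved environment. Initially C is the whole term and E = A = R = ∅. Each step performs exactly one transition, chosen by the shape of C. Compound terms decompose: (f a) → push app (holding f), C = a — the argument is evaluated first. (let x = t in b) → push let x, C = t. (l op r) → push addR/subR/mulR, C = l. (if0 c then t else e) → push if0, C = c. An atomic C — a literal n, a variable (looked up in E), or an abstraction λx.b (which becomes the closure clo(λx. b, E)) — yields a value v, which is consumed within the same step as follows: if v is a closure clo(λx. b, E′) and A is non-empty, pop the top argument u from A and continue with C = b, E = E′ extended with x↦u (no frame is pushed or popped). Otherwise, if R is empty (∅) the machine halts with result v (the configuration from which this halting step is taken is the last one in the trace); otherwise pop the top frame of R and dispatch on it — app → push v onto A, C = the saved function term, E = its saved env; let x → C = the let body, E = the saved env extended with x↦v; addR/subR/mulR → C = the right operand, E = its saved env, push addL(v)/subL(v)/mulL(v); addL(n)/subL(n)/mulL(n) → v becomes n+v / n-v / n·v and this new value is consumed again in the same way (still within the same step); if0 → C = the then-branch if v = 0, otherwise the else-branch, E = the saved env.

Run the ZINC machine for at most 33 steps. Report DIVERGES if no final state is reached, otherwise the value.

t=0: <C=(((λy. ((λz. 1) -4)) 7) * (-2 - 6)), E=∅, A=∅, R=∅>
t=1: <C=((λy. ((λz. 1) -4)) 7), E=∅, A=∅, R=[mulR]>
t=2: <C=7, E=∅, A=∅, R=[app :: mulR]>
t=3: <C=(λy. ((λz. 1) -4)), E=∅, A=[7], R=[mulR]>
t=4: <C=((λz. 1) -4), E={y↦7}, A=∅, R=[mulR]>
t=5: <C=-4, E={y↦7}, A=∅, R=[app :: mulR]>
t=6: <C=(λz. 1), E={y↦7}, A=[-4], R=[mulR]>
t=7: <C=1, E={z↦-4, y↦7}, A=∅, R=[mulR]>
t=8: <C=(-2 - 6), E=∅, A=∅, R=[mulL(1)]>
t=9: <C=-2, E=∅, A=∅, R=[subR :: mulL(1)]>
t=10: <C=6, E=∅, A=∅, R=[subL(-2) :: mulL(1)]>
→ final value -8

Answer: -8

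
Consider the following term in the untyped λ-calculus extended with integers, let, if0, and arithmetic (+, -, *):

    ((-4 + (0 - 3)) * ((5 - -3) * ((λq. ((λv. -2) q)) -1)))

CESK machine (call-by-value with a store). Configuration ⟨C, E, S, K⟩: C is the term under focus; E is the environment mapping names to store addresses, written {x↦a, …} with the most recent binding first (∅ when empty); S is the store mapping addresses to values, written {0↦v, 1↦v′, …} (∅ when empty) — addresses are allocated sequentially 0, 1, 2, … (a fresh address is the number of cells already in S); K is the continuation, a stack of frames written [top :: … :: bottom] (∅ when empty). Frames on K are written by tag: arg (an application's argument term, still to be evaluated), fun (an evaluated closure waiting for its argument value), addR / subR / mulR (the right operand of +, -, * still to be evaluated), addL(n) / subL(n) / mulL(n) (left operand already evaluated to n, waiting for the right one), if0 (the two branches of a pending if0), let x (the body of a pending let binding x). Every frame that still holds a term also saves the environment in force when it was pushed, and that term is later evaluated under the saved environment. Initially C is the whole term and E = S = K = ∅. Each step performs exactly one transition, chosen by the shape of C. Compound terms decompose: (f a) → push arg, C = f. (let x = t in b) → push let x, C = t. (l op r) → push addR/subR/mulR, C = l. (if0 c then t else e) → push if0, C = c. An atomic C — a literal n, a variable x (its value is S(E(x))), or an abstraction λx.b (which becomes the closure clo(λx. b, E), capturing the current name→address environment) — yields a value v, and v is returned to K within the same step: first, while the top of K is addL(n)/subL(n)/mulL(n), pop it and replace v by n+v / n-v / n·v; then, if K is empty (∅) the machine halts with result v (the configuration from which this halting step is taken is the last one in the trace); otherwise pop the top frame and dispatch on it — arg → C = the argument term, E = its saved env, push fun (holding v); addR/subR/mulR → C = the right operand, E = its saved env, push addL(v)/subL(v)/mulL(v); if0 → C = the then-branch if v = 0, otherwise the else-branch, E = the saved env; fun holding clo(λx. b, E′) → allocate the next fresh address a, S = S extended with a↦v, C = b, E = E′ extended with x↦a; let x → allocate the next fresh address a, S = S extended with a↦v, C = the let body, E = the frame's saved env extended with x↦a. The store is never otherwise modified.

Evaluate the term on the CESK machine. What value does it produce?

t=0: ⟨C=((-4 + (0 - 3)) * ((5 - -3) * ((λq. ((λv. -2) q)) -1))); E=∅; S=∅; K=∅⟩
t=1: ⟨C=(-4 + (0 - 3)); E=∅; S=∅; K=[mulR]⟩
t=2: ⟨C=-4; E=∅; S=∅; K=[addR :: mulR]⟩
t=3: ⟨C=(0 - 3); E=∅; S=∅; K=[addL(-4) :: mulR]⟩
t=4: ⟨C=0; E=∅; S=∅; K=[subR :: addL(-4) :: mulR]⟩
t=5: ⟨C=3; E=∅; S=∅; K=[subL(0) :: addL(-4) :: mulR]⟩
t=6: ⟨C=((5 - -3) * ((λq. ((λv. -2) q)) -1)); E=∅; S=∅; K=[mulL(-7)]⟩
t=7: ⟨C=(5 - -3); E=∅; S=∅; K=[mulR :: mulL(-7)]⟩
t=8: ⟨C=5; E=∅; S=∅; K=[subR :: mulR :: mulL(-7)]⟩
t=9: ⟨C=-3; E=∅; S=∅; K=[subL(5) :: mulR :: mulL(-7)]⟩
t=10: ⟨C=((λq. ((λv. -2) q)) -1); E=∅; S=∅; K=[mulL(8) :: mulL(-7)]⟩
t=11: ⟨C=(λq. ((λv. -2) q)); E=∅; S=∅; K=[arg :: mulL(8) :: mulL(-7)]⟩
t=12: ⟨C=-1; E=∅; S=∅; K=[fun :: mulL(8) :: mulL(-7)]⟩
t=13: ⟨C=((λv. -2) q); E={q↦0}; S={0↦-1}; K=[mulL(8) :: mulL(-7)]⟩
t=14: ⟨C=(λv. -2); E={q↦0}; S={0↦-1}; K=[arg :: mulL(8) :: mulL(-7)]⟩
t=15: ⟨C=q; E={q↦0}; S={0↦-1}; K=[fun :: mulL(8) :: mulL(-7)]⟩
t=16: ⟨C=-2; E={v↦1, q↦0}; S={0↦-1, 1↦-1}; K=[mulL(8) :: mulL(-7)]⟩
→ final value 112

Answer: 112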